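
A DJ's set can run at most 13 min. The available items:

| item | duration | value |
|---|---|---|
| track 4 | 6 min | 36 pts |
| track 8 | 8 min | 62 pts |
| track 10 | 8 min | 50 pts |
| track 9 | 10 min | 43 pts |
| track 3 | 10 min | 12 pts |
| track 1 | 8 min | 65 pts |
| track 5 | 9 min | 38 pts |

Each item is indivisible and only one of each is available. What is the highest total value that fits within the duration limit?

Check high-value combinations within 13 min:
- track 1: duration 8, value 65
- track 8: duration 8, value 62
- track 10: duration 8, value 50
Best: 65 pts.

65 pts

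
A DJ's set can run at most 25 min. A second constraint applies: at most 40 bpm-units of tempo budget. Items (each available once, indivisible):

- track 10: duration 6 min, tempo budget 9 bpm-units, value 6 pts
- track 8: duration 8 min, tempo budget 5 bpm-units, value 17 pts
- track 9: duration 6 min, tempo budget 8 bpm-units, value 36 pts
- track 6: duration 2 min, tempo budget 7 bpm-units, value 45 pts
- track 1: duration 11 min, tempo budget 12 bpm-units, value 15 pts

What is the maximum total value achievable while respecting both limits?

Feasible sets respecting both limits:
- track 10+track 8+track 9+track 6: duration 22, tempo budget 29, value 104
- track 10+track 9+track 6+track 1: duration 25, tempo budget 36, value 102
- track 8+track 9+track 6: duration 16, tempo budget 20, value 98
- track 9+track 6+track 1: duration 19, tempo budget 27, value 96
Best: 104 pts.

104 pts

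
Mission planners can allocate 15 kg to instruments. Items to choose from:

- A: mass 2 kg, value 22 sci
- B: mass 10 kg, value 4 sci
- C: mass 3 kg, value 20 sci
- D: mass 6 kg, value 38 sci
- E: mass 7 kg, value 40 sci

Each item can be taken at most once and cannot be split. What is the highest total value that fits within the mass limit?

100 sci

Check high-value combinations within 15 kg:
- A+D+E: mass 2+6+7=15, value 22+38+40=100
- A+C+E: mass 2+3+7=12, value 22+20+40=82
- A+C+D: mass 2+3+6=11, value 22+20+38=80
- D+E: mass 6+7=13, value 38+40=78
- A+E: mass 2+7=9, value 22+40=62
Best: 100 sci.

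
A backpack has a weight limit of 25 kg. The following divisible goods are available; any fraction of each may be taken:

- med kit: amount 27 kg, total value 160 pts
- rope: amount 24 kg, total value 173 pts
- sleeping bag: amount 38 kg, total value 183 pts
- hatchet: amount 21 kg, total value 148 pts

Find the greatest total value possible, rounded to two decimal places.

Take in order of value per unit:
- rope (173/24 per unit): all 24 → value 173, running total 173.00
- hatchet (148/21 per unit): 1 of 21 → value 1×148/21 = 7.0476, running total 180.05
Total 180.05.

180.05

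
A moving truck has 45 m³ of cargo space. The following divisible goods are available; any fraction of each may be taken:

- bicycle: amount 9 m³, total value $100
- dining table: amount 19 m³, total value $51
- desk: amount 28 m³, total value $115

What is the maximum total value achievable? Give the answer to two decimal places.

236.47

Take in order of value per unit:
- bicycle (100/9 per unit): all 9 → value 100, running total 100.00
- desk (115/28 per unit): all 28 → value 115, running total 215.00
- dining table (51/19 per unit): 8 of 19 → value 8×51/19 = 21.4737, running total 236.47
Total 236.47.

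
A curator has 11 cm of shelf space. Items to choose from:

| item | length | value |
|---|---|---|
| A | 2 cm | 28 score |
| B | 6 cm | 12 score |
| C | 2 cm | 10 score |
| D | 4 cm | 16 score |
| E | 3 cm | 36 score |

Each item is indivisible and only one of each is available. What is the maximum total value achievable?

Check high-value combinations within 11 cm:
- A+C+D+E: length 2+2+4+3=11, value 28+10+16+36=90
- A+D+E: length 2+4+3=9, value 28+16+36=80
- A+B+E: length 2+6+3=11, value 28+12+36=76
Best: 90 score.

90 score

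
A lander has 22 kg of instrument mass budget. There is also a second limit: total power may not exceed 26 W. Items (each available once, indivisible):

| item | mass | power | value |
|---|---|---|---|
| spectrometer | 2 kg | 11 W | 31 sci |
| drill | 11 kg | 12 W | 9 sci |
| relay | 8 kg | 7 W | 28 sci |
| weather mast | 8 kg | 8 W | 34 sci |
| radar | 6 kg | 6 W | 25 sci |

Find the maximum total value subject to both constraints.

Feasible sets respecting both limits:
- spectrometer+relay+weather mast: mass 18, power 26, value 93
- spectrometer+weather mast+radar: mass 16, power 25, value 90
- relay+weather mast+radar: mass 22, power 21, value 87
Best: 93 sci.

93 sci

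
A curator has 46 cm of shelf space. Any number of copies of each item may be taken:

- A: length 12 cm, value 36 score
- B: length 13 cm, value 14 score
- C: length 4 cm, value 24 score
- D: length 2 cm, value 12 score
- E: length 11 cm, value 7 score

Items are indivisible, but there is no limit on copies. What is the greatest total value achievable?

Best value-per-unit is C at 24/4; filling with it alone gives 11×24 = 264.
Optimal mix: 11×C + 1×D → length 46, value 276.

276 score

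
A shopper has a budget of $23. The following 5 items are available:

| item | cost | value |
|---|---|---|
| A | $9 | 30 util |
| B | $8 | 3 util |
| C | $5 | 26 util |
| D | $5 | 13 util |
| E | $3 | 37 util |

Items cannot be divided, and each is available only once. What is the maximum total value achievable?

106 util

Check high-value combinations within $23:
- A+C+D+E: cost 9+5+5+3=22, value 30+26+13+37=106
- A+C+E: cost 9+5+3=17, value 30+26+37=93
- A+D+E: cost 9+5+3=17, value 30+13+37=80
- B+C+D+E: cost 8+5+5+3=21, value 3+26+13+37=79
Best: 106 util.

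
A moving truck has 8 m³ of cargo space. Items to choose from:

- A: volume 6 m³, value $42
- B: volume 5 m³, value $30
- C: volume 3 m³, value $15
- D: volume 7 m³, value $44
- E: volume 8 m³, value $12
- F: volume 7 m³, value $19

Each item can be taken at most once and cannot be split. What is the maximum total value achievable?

Check high-value combinations within 8 m³:
- B+C: volume 5+3=8, value 30+15=45
- D: volume 7, value 44
- A: volume 6, value 42
- B: volume 5, value 30
Best: $45.

$45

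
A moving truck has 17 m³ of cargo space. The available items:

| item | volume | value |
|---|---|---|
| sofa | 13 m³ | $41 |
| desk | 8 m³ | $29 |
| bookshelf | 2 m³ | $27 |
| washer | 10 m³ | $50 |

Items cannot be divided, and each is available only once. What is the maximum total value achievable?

Check high-value combinations within 17 m³:
- bookshelf+washer: volume 2+10=12, value 27+50=77
- sofa+bookshelf: volume 13+2=15, value 41+27=68
- desk+bookshelf: volume 8+2=10, value 29+27=56
- washer: volume 10, value 50
Best: $77.

$77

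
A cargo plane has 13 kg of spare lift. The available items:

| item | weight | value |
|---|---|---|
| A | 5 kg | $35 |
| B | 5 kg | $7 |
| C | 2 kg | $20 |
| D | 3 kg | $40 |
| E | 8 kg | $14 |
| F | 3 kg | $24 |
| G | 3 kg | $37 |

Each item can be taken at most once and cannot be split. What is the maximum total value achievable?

This is a 0/1 knapsack; check combinations near the capacity.
- A+C+D+G: weight 5+2+3+3=13, value 35+20+40+37=132
- C+D+F+G: weight 2+3+3+3=11, value 20+40+24+37=121
- A+C+D+F: weight 5+2+3+3=13, value 35+20+40+24=119
- A+C+F+G: weight 5+2+3+3=13, value 35+20+24+37=116
- A+D+G: weight 5+3+3=11, value 35+40+37=112
Best: $132.

$132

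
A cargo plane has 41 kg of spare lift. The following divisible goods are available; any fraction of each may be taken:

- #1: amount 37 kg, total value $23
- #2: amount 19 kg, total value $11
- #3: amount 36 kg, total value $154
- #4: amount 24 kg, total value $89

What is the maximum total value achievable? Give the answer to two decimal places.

Take in order of value per unit:
- #3 (154/36 per unit): all 36 → value 154, running total 154.00
- #4 (89/24 per unit): 5 of 24 → value 5×89/24 = 18.5417, running total 172.54
Total 172.54.

172.54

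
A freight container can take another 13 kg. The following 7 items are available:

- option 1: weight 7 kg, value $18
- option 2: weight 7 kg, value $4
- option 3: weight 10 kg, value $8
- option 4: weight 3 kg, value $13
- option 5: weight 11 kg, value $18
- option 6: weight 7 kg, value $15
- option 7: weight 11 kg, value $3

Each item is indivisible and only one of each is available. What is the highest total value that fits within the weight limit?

$31

Check high-value combinations within 13 kg:
- option 1+option 4: weight 7+3=10, value 18+13=31
- option 4+option 6: weight 3+7=10, value 13+15=28
- option 3+option 4: weight 10+3=13, value 8+13=21
- option 1: weight 7, value 18
Best: $31.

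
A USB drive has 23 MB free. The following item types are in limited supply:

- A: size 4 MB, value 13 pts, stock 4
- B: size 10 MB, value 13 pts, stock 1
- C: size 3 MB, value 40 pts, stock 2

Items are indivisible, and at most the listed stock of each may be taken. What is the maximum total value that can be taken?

132 pts

Best selections within size 23 and stock limits:
- 4×A + 2×C: size 22, value 132
- 3×A + 2×C: size 18, value 119
- 2×A + 2×C: size 14, value 106
Best: 132 pts.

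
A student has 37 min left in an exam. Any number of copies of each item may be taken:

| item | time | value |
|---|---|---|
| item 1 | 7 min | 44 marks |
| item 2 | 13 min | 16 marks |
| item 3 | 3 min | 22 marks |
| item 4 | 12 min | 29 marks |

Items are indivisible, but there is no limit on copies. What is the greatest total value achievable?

Best value-per-unit is item 3 at 22/3; filling with it alone gives 12×22 = 264.
Optimal mix: 1×item 1 + 10×item 3 → time 37, value 264.

264 marks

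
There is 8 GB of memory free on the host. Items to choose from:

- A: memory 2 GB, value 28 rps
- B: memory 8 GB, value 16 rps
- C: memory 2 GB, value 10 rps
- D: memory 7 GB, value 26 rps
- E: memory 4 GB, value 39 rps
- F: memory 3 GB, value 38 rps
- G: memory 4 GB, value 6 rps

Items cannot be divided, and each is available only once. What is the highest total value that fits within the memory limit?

77 rps

Check high-value combinations within 8 GB:
- E+F: memory 4+3=7, value 39+38=77
- A+C+E: memory 2+2+4=8, value 28+10+39=77
- A+C+F: memory 2+2+3=7, value 28+10+38=76
Best: 77 rps.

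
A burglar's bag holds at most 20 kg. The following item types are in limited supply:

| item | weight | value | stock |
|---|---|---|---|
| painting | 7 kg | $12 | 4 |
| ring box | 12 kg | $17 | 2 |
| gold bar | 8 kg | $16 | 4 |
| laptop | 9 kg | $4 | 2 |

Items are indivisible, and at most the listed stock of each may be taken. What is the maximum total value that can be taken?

Top feasible selections:
- 1×ring box + 1×gold bar: weight 20, value 33
- 2×gold bar: weight 16, value 32
- 1×painting + 1×ring box: weight 19, value 29
- 1×painting + 1×gold bar: weight 15, value 28
Best: $33.

$33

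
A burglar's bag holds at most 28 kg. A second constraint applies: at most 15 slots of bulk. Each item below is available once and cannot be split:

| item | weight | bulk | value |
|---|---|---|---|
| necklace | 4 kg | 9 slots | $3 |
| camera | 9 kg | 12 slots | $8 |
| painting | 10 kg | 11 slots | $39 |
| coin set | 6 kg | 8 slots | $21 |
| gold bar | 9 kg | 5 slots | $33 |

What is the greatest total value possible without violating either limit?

$54

Feasible sets respecting both limits:
- coin set+gold bar: weight 15, bulk 13, value 54
- painting: weight 10, bulk 11, value 39
- necklace+gold bar: weight 13, bulk 14, value 36
- gold bar: weight 9, bulk 5, value 33
Best: $54.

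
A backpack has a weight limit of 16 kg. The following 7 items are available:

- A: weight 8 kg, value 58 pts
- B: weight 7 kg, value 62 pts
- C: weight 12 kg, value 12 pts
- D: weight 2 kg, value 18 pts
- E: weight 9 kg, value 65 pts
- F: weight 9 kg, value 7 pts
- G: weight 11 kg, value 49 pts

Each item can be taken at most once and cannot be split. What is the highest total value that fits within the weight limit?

127 pts

Check high-value combinations within 16 kg:
- B+E: weight 7+9=16, value 62+65=127
- A+B: weight 8+7=15, value 58+62=120
- D+E: weight 2+9=11, value 18+65=83
- B+D: weight 7+2=9, value 62+18=80
- A+D: weight 8+2=10, value 58+18=76
Best: 127 pts.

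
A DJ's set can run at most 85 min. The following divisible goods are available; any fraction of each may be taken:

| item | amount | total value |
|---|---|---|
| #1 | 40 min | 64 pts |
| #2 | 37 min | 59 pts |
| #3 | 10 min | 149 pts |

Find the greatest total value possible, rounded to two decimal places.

Take in order of value per unit:
- #3 (149/10 per unit): all 10 → value 149, running total 149.00
- #1 (64/40 per unit): all 40 → value 64, running total 213.00
- #2 (59/37 per unit): 35 of 37 → value 35×59/37 = 55.8108, running total 268.81
Total 268.81.

268.81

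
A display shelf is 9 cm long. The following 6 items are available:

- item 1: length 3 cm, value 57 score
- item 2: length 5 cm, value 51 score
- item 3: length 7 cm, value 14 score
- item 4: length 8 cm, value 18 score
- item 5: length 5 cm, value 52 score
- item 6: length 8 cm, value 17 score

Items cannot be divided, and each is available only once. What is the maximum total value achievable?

109 score

Check high-value combinations within 9 cm:
- item 1+item 5: length 3+5=8, value 57+52=109
- item 1+item 2: length 3+5=8, value 57+51=108
- item 1: length 3, value 57
- item 5: length 5, value 52
- item 2: length 5, value 51
Best: 109 score.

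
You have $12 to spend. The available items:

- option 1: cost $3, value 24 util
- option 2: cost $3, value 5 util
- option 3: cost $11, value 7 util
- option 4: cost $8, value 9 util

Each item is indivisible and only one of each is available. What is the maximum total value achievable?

33 util

This is a 0/1 knapsack; check combinations near the capacity.
- option 1+option 4: cost 3+8=11, value 24+9=33
- option 1+option 2: cost 3+3=6, value 24+5=29
- option 1: cost 3, value 24
- option 2+option 4: cost 3+8=11, value 5+9=14
Best: 33 util.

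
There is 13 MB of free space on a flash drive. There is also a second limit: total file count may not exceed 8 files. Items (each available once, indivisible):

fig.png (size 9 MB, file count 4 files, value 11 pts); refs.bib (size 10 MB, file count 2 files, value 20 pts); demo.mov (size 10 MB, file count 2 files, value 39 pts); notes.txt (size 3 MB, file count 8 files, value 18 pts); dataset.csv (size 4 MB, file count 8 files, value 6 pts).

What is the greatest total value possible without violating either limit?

39 pts

Feasible sets respecting both limits:
- demo.mov: size 10, file count 2, value 39
- refs.bib: size 10, file count 2, value 20
- notes.txt: size 3, file count 8, value 18
Best: 39 pts.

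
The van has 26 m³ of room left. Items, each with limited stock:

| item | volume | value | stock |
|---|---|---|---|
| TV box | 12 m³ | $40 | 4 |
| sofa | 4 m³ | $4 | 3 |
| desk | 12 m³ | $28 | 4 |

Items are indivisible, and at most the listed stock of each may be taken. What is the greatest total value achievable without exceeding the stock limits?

$80

Best selections within volume 26 and stock limits:
- 2×TV box: volume 24, value 80
- 1×TV box + 1×desk: volume 24, value 68
Best: $80.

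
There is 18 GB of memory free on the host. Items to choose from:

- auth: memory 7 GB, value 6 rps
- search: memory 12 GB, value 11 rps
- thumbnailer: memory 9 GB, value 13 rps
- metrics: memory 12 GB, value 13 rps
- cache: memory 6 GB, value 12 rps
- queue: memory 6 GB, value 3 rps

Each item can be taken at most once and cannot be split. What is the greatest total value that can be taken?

25 rps

Check high-value combinations within 18 GB:
- thumbnailer+cache: memory 9+6=15, value 13+12=25
- metrics+cache: memory 12+6=18, value 13+12=25
- search+cache: memory 12+6=18, value 11+12=23
- auth+thumbnailer: memory 7+9=16, value 6+13=19
Best: 25 rps.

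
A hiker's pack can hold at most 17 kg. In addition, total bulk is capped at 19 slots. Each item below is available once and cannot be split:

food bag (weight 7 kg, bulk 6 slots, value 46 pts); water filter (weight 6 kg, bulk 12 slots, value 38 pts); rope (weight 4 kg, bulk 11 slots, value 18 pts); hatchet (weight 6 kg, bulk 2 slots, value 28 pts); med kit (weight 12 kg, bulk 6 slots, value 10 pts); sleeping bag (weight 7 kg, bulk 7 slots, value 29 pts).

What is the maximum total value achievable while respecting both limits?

Feasible sets respecting both limits:
- food bag+rope+hatchet: weight 17, bulk 19, value 92
- food bag+water filter: weight 13, bulk 18, value 84
- food bag+sleeping bag: weight 14, bulk 13, value 75
Best: 92 pts.

92 pts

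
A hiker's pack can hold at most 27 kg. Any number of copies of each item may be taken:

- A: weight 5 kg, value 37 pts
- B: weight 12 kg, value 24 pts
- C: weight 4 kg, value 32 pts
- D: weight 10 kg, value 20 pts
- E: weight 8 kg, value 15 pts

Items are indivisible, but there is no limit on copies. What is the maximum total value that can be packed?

Best value-per-unit is C at 32/4; filling with it alone gives 6×32 = 192.
Optimal mix: 3×A + 3×C → weight 27, value 207.

207 pts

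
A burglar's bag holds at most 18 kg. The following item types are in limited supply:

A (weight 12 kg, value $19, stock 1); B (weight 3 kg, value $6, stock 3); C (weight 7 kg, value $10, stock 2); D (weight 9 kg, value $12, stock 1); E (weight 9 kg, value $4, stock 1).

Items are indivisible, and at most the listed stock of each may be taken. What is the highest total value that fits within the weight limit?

$31

Best selections within weight 18 and stock limits:
- 1×A + 2×B: weight 18, value 31
- 3×B + 1×D: weight 18, value 30
- 3×B + 1×C: weight 16, value 28
- 1×B + 2×C: weight 17, value 26
Best: $31.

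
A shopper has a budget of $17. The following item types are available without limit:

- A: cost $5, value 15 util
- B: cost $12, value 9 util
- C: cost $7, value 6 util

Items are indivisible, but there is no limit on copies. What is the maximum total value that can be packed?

45 util

Best value-per-unit is A at 15/5, and filling with it alone uses cost 3×5=15. No mix of the others beats 3×15 = 45.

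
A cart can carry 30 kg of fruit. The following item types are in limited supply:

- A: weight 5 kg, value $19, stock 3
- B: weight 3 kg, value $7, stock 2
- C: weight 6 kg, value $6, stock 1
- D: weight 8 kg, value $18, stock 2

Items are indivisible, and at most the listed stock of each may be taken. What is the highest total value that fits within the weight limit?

$89

Best selections within weight 30 and stock limits:
- 3×A + 2×B + 1×D: weight 29, value 89
- 3×A + 1×B + 1×D: weight 26, value 82
- 2×A + 1×B + 2×D: weight 29, value 81
Best: $89.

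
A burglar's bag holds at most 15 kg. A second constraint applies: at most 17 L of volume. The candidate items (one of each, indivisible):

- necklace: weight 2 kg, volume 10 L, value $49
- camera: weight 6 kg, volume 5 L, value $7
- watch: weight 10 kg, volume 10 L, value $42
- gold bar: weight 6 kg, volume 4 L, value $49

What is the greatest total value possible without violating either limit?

Feasible sets respecting both limits:
- necklace+gold bar: weight 8, volume 14, value 98
- necklace+camera: weight 8, volume 15, value 56
- camera+gold bar: weight 12, volume 9, value 56
- necklace: weight 2, volume 10, value 49
Best: $98.

$98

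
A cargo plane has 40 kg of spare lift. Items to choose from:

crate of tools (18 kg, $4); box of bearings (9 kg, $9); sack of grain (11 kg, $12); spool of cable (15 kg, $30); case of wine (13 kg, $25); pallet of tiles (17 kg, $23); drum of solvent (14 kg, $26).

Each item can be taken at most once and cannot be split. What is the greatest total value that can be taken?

$68

Check high-value combinations within 40 kg:
- sack of grain+spool of cable+drum of solvent: weight 11+15+14=40, value 12+30+26=68
- sack of grain+spool of cable+case of wine: weight 11+15+13=39, value 12+30+25=67
- box of bearings+spool of cable+drum of solvent: weight 9+15+14=38, value 9+30+26=65
- box of bearings+spool of cable+case of wine: weight 9+15+13=37, value 9+30+25=64
Best: $68.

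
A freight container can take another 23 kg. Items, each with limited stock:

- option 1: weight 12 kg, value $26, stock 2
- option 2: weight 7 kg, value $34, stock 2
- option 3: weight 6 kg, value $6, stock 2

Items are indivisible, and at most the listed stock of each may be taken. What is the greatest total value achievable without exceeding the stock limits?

$74

Top feasible selections:
- 2×option 2 + 1×option 3: weight 20, value 74
- 2×option 2: weight 14, value 68
Best: $74.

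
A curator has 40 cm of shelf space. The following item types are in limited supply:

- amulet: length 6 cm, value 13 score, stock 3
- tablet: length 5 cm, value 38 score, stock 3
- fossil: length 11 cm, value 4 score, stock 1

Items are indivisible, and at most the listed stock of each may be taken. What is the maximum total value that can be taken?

153 score

Top feasible selections:
- 3×amulet + 3×tablet: length 33, value 153
- 2×amulet + 3×tablet + 1×fossil: length 38, value 144
Best: 153 score.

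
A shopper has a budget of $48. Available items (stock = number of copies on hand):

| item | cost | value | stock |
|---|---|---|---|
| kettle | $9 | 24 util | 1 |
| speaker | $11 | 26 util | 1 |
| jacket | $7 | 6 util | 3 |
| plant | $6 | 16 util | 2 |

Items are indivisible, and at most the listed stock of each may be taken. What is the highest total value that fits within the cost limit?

Best selections within cost 48 and stock limits:
- 1×kettle + 1×speaker + 2×jacket + 2×plant: cost 46, value 94
- 1×kettle + 1×speaker + 1×jacket + 2×plant: cost 39, value 88
Best: 94 util.

94 util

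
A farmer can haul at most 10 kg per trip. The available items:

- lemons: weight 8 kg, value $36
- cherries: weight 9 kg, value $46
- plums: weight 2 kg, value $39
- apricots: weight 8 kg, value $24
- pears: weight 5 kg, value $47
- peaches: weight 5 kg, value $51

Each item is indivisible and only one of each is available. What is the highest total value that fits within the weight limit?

$98

Check high-value combinations within 10 kg:
- pears+peaches: weight 5+5=10, value 47+51=98
- plums+peaches: weight 2+5=7, value 39+51=90
- plums+pears: weight 2+5=7, value 39+47=86
- lemons+plums: weight 8+2=10, value 36+39=75
- plums+apricots: weight 2+8=10, value 39+24=63
Best: $98.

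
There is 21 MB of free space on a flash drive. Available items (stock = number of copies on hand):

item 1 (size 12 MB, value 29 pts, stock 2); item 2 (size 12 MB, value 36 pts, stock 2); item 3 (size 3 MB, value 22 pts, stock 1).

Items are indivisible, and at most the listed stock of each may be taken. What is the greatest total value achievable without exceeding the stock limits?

Top feasible selections:
- 1×item 2 + 1×item 3: size 15, value 58
- 1×item 1 + 1×item 3: size 15, value 51
Best: 58 pts.

58 pts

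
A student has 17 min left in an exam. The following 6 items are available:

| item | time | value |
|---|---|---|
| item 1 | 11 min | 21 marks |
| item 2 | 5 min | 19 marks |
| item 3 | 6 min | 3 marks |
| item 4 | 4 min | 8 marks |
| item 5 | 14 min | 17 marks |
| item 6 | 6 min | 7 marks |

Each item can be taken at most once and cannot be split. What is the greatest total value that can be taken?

40 marks

Check high-value combinations within 17 min:
- item 1+item 2: time 11+5=16, value 21+19=40
- item 2+item 4+item 6: time 5+4+6=15, value 19+8+7=34
- item 2+item 3+item 4: time 5+6+4=15, value 19+3+8=30
Best: 40 marks.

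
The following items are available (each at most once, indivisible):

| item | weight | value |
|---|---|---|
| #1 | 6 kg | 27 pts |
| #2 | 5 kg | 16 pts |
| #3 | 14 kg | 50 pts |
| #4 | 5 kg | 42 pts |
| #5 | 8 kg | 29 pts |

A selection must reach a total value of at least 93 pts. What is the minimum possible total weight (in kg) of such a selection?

Subsets with value ≥ 93, sorted by total weight:
- #1+#4+#5: weight 19, value 98
- #1+#2+#4+#5: weight 24, value 114
- #2+#3+#4: weight 24, value 108
- #1+#3+#4: weight 25, value 119
Minimum weight: 19 kg.

19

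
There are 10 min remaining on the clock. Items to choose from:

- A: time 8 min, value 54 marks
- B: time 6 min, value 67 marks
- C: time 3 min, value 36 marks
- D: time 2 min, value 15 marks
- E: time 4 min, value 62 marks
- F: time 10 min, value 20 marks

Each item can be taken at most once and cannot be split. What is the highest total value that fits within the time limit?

129 marks

This is a 0/1 knapsack; check combinations near the capacity.
- B+E: time 6+4=10, value 67+62=129
- C+D+E: time 3+2+4=9, value 36+15+62=113
- B+C: time 6+3=9, value 67+36=103
- C+E: time 3+4=7, value 36+62=98
- B+D: time 6+2=8, value 67+15=82
Best: 129 marks.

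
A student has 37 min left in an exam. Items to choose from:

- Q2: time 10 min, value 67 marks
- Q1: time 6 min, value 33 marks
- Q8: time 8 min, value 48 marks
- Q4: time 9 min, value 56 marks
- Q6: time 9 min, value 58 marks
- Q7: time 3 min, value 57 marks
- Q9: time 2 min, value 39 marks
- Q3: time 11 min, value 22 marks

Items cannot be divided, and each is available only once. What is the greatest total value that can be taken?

291 marks

Check high-value combinations within 37 min:
- Q1+Q8+Q4+Q6+Q7+Q9: time 6+8+9+9+3+2=37, value 33+48+56+58+57+39=291
- Q2+Q4+Q6+Q7+Q9: time 10+9+9+3+2=33, value 67+56+58+57+39=277
- Q2+Q1+Q4+Q6+Q7: time 10+6+9+9+3=37, value 67+33+56+58+57=271
- Q2+Q8+Q6+Q7+Q9: time 10+8+9+3+2=32, value 67+48+58+57+39=269
- Q2+Q8+Q4+Q7+Q9: time 10+8+9+3+2=32, value 67+48+56+57+39=267
Best: 291 marks.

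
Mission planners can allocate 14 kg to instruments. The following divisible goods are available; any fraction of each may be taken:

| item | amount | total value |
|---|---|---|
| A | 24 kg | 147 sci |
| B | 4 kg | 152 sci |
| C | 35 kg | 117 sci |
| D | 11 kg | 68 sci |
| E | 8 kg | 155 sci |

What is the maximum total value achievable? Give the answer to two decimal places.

Take in order of value per unit:
- B (152/4 per unit): all 4 → value 152, running total 152.00
- E (155/8 per unit): all 8 → value 155, running total 307.00
- D (68/11 per unit): 2 of 11 → value 2×68/11 = 12.3636, running total 319.36
Total 319.36.

319.36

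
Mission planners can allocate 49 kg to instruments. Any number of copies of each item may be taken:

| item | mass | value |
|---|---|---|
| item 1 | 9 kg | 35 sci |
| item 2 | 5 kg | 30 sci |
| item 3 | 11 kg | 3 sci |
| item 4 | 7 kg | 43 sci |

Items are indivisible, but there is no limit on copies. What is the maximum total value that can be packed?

Best value-per-unit is item 4 at 43/7, and filling with it alone uses mass 7×7=49. No mix of the others beats 7×43 = 301.

301 sci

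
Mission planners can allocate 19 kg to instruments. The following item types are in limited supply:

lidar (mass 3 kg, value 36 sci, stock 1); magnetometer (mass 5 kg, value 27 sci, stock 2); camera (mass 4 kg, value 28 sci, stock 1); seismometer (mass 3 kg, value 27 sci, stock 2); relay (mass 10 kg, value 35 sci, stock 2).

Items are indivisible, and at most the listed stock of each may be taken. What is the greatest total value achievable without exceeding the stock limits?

145 sci

Best selections within mass 19 and stock limits:
- 1×lidar + 1×magnetometer + 1×camera + 2×seismometer: mass 18, value 145
- 1×lidar + 2×magnetometer + 2×seismometer: mass 19, value 144
- 1×lidar + 2×seismometer + 1×relay: mass 19, value 125
- 1×lidar + 1×camera + 2×seismometer: mass 13, value 118
Best: 145 sci.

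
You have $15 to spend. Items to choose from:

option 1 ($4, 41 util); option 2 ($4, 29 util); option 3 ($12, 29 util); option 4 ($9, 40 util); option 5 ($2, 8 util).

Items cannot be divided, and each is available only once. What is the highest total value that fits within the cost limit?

Check high-value combinations within $15:
- option 1+option 4+option 5: cost 4+9+2=15, value 41+40+8=89
- option 1+option 4: cost 4+9=13, value 41+40=81
- option 1+option 2+option 5: cost 4+4+2=10, value 41+29+8=78
- option 2+option 4+option 5: cost 4+9+2=15, value 29+40+8=77
Best: 89 util.

89 util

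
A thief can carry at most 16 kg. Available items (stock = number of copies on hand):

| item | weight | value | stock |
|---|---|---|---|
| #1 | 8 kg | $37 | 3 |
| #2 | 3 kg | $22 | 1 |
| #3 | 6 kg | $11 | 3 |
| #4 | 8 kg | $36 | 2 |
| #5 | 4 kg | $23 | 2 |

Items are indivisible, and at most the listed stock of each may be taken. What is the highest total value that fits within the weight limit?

$83

Top feasible selections:
- 1×#1 + 2×#5: weight 16, value 83
- 1×#1 + 1×#2 + 1×#5: weight 15, value 82
- 1×#4 + 2×#5: weight 16, value 82
- 1×#2 + 1×#4 + 1×#5: weight 15, value 81
Best: $83.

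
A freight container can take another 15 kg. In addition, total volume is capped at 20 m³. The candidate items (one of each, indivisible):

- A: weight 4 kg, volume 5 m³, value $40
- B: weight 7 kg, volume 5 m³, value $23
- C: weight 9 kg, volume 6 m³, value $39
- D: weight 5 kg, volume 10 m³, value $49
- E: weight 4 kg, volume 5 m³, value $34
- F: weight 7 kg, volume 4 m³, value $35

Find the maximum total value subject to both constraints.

Feasible sets respecting both limits:
- A+D+E: weight 13, volume 20, value 123
- A+E+F: weight 15, volume 14, value 109
- A+B+E: weight 15, volume 15, value 97
Best: $123.

$123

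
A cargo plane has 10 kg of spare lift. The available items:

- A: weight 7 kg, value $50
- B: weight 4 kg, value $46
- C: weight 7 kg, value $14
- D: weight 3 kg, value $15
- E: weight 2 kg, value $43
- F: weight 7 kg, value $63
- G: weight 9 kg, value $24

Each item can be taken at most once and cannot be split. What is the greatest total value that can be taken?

$106

Check high-value combinations within 10 kg:
- E+F: weight 2+7=9, value 43+63=106
- B+D+E: weight 4+3+2=9, value 46+15+43=104
- A+E: weight 7+2=9, value 50+43=93
- B+E: weight 4+2=6, value 46+43=89
Best: $106.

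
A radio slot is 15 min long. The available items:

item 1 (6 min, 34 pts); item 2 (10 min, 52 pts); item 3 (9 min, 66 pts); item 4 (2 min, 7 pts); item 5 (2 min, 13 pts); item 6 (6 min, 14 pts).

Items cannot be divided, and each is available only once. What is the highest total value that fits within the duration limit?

This is a 0/1 knapsack; check combinations near the capacity.
- item 1+item 3: duration 6+9=15, value 34+66=100
- item 3+item 4+item 5: duration 9+2+2=13, value 66+7+13=86
- item 3+item 6: duration 9+6=15, value 66+14=80
- item 3+item 5: duration 9+2=11, value 66+13=79
- item 3+item 4: duration 9+2=11, value 66+7=73
Best: 100 pts.

100 pts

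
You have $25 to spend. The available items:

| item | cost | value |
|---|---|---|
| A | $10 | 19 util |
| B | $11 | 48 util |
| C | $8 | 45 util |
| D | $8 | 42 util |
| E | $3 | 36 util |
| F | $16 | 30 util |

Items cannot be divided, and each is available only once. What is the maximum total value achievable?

129 util

This is a 0/1 knapsack; check combinations near the capacity.
- B+C+E: cost 11+8+3=22, value 48+45+36=129
- B+D+E: cost 11+8+3=22, value 48+42+36=126
- C+D+E: cost 8+8+3=19, value 45+42+36=123
Best: 129 util.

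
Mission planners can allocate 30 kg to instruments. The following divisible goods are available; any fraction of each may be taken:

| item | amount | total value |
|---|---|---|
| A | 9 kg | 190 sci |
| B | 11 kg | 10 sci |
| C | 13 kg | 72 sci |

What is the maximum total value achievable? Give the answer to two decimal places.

Take in order of value per unit:
- A (190/9 per unit): all 9 → value 190, running total 190.00
- C (72/13 per unit): all 13 → value 72, running total 262.00
- B (10/11 per unit): 8 of 11 → value 8×10/11 = 7.2727, running total 269.27
Total 269.27.

269.27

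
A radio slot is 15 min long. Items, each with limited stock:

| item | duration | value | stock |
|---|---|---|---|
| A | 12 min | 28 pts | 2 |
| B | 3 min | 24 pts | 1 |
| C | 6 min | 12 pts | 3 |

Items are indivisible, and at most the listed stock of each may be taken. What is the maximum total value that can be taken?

52 pts

Top feasible selections:
- 1×A + 1×B: duration 15, value 52
- 1×B + 2×C: duration 15, value 48
Best: 52 pts.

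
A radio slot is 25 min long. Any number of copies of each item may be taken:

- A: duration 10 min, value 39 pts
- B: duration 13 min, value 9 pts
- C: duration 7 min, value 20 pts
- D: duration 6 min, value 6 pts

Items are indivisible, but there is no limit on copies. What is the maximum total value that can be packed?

79 pts

Best value-per-unit is A at 39/10; filling with it alone gives 2×39 = 78.
Optimal mix: 1×A + 2×C → duration 24, value 79.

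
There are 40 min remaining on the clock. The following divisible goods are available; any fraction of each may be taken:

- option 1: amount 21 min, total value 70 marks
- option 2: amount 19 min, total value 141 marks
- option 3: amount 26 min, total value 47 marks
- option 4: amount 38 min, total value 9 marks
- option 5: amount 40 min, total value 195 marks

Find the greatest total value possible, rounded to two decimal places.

Take in order of value per unit:
- option 2 (141/19 per unit): all 19 → value 141, running total 141.00
- option 5 (195/40 per unit): 21 of 40 → value 21×195/40 = 102.3750, running total 243.38
Total 243.38.

243.38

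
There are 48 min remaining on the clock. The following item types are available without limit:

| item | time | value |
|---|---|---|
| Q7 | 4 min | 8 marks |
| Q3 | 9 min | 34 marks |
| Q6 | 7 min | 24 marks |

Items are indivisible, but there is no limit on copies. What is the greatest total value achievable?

174 marks

Best value-per-unit is Q3 at 34/9; filling with it alone gives 5×34 = 170.
Optimal mix: 3×Q3 + 3×Q6 → time 48, value 174.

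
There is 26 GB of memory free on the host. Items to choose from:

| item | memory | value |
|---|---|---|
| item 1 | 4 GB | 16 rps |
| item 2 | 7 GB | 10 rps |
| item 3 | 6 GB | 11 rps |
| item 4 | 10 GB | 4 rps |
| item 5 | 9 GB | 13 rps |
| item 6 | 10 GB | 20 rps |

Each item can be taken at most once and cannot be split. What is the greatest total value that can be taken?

50 rps

Check high-value combinations within 26 GB:
- item 1+item 2+item 3+item 5: memory 4+7+6+9=26, value 16+10+11+13=50
- item 1+item 5+item 6: memory 4+9+10=23, value 16+13+20=49
- item 1+item 3+item 6: memory 4+6+10=20, value 16+11+20=47
- item 1+item 2+item 6: memory 4+7+10=21, value 16+10+20=46
Best: 50 rps.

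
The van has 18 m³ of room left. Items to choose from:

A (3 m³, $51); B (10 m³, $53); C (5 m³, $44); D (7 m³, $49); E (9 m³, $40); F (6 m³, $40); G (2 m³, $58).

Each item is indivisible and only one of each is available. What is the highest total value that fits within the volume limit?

$202

This is a 0/1 knapsack; check combinations near the capacity.
- A+C+D+G: volume 3+5+7+2=17, value 51+44+49+58=202
- A+D+F+G: volume 3+7+6+2=18, value 51+49+40+58=198
- A+C+F+G: volume 3+5+6+2=16, value 51+44+40+58=193
- A+B+G: volume 3+10+2=15, value 51+53+58=162
- A+D+G: volume 3+7+2=12, value 51+49+58=158
Best: $202.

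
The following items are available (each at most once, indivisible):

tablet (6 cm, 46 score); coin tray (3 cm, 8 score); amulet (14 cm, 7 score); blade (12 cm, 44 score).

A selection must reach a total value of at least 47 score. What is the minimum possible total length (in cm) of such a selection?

9

Subsets with value ≥ 47, sorted by total length:
- tablet+coin tray: length 9, value 54
- coin tray+blade: length 15, value 52
- tablet+blade: length 18, value 90
- tablet+amulet: length 20, value 53
Minimum length: 9 cm.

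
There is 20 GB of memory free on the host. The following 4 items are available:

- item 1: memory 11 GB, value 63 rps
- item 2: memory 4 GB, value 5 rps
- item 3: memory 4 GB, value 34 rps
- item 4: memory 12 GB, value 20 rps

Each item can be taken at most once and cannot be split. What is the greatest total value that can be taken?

102 rps

Check high-value combinations within 20 GB:
- item 1+item 2+item 3: memory 11+4+4=19, value 63+5+34=102
- item 1+item 3: memory 11+4=15, value 63+34=97
- item 1+item 2: memory 11+4=15, value 63+5=68
- item 1: memory 11, value 63
- item 2+item 3+item 4: memory 4+4+12=20, value 5+34+20=59
Best: 102 rps.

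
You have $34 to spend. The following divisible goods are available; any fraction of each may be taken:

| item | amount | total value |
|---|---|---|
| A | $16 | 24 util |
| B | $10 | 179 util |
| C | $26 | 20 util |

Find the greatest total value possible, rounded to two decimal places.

Take in order of value per unit:
- B (179/10 per unit): all 10 → value 179, running total 179.00
- A (24/16 per unit): all 16 → value 24, running total 203.00
- C (20/26 per unit): 8 of 26 → value 8×20/26 = 6.1538, running total 209.15
Total 209.15.

209.15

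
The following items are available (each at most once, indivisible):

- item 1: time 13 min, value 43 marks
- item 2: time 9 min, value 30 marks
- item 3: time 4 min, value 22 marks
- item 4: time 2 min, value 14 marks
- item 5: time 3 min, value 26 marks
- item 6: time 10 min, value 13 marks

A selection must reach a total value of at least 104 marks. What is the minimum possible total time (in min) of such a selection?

22

Subsets with value ≥ 104, sorted by total time:
- item 1+item 3+item 4+item 5: time 22, value 105
- item 1+item 2+item 4+item 5: time 27, value 113
Minimum time: 22 min.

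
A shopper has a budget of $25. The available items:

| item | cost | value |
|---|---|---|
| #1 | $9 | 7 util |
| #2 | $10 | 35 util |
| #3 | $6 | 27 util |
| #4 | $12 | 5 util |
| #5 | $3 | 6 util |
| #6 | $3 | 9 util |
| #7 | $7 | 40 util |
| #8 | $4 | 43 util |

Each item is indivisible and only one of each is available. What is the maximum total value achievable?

127 util

This is a 0/1 knapsack; check combinations near the capacity.
- #2+#6+#7+#8: cost 10+3+7+4=24, value 35+9+40+43=127
- #3+#5+#6+#7+#8: cost 6+3+3+7+4=23, value 27+6+9+40+43=125
- #2+#5+#7+#8: cost 10+3+7+4=24, value 35+6+40+43=124
- #3+#6+#7+#8: cost 6+3+7+4=20, value 27+9+40+43=119
Best: 127 util.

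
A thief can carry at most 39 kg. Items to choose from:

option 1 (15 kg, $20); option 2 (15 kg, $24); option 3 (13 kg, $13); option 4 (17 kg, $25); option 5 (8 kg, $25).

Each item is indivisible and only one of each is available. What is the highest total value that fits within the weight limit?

Check high-value combinations within 39 kg:
- option 1+option 2+option 5: weight 15+15+8=38, value 20+24+25=69
- option 3+option 4+option 5: weight 13+17+8=38, value 13+25+25=63
- option 2+option 3+option 5: weight 15+13+8=36, value 24+13+25=62
- option 1+option 3+option 5: weight 15+13+8=36, value 20+13+25=58
- option 4+option 5: weight 17+8=25, value 25+25=50
Best: $69.

$69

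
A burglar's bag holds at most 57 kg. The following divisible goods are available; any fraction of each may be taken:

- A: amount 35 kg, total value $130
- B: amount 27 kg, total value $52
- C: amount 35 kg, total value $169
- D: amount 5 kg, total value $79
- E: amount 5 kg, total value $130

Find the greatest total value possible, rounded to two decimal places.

Take in order of value per unit:
- E (130/5 per unit): all 5 → value 130, running total 130.00
- D (79/5 per unit): all 5 → value 79, running total 209.00
- C (169/35 per unit): all 35 → value 169, running total 378.00
- A (130/35 per unit): 12 of 35 → value 12×130/35 = 44.5714, running total 422.57
Total 422.57.

422.57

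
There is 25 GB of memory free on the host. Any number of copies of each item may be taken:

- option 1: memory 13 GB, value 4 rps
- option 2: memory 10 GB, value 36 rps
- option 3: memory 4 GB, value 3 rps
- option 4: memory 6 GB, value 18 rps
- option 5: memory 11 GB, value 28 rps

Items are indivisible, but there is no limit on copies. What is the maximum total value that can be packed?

Best value-per-unit is option 2 at 36/10; filling with it alone gives 2×36 = 72.
Optimal mix: 2×option 2 + 1×option 3 → memory 24, value 75.

75 rps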